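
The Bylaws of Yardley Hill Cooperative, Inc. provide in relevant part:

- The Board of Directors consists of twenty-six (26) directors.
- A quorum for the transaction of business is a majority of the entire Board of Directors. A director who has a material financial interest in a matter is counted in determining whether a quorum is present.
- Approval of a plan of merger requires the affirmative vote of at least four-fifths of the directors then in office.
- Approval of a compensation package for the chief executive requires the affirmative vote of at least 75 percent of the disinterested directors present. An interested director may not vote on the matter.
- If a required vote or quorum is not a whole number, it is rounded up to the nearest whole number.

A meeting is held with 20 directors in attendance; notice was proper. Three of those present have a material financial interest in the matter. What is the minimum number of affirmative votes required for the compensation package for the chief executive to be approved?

13

The compensation package for the chief executive requires three-fourths of the disinterested directors present (20 − 3 = 17).
3/4 of 17 = 12.75, rounded up to 13.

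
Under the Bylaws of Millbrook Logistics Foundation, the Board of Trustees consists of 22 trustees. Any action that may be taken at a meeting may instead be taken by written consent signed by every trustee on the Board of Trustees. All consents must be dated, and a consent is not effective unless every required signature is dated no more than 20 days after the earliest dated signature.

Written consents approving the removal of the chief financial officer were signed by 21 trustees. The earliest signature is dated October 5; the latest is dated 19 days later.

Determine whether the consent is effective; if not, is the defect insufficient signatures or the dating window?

Signatures required: the unanimous vote of 22 — unanimous means all 22, so 22 needed; 21 signed. Insufficient.
Dating window: the latest signature is 19 days after the earliest; the limit is 20 days. Within the window.

Not effective — insufficient signatures.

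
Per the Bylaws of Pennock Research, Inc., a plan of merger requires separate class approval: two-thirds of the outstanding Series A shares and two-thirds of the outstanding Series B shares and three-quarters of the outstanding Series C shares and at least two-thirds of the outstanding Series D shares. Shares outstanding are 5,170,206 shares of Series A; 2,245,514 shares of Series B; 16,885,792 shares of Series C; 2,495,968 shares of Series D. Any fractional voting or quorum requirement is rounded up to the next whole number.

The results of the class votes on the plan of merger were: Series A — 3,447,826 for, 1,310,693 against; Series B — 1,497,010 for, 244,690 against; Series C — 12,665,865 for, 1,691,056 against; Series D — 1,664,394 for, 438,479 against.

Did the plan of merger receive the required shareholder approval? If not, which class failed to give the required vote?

Approved — every class gave the required vote.

Series A: 2/3 of 5170206 = 3446804; 3,446,804 required, 3,447,826 in favor — approved.
Series B: 2/3 of 2245514 = 1497009.33, rounded up to 1497010; 1,497,010 required, 1,497,010 in favor — approved.
Series C: 3/4 of 16885792 = 12664344; 12,664,344 required, 12,665,865 in favor — approved.
Series D: 2/3 of 2495968 = 1663978.67, rounded up to 1663979; 1,663,979 required, 1,664,394 in favor — approved.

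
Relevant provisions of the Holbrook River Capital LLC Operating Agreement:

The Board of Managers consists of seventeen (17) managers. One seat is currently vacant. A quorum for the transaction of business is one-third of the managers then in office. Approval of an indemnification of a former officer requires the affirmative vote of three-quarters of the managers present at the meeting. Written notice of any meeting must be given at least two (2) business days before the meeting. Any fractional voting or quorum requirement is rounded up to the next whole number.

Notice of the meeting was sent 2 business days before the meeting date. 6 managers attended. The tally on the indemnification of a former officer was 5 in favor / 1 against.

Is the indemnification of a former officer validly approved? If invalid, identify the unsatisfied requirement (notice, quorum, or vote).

Notice: 2 business days given; 2 required (2 ≥ 2). Satisfied.
Quorum: 6 present; quorum is 6. Satisfied.
Vote: the indemnification of a former officer requires three-fourths of the managers present (6). 3/4 of 6 = 4.50, rounded up to 5, so 5 affirmative votes are needed; 5 voted in favor. Satisfied.

Valid — all requirements satisfied.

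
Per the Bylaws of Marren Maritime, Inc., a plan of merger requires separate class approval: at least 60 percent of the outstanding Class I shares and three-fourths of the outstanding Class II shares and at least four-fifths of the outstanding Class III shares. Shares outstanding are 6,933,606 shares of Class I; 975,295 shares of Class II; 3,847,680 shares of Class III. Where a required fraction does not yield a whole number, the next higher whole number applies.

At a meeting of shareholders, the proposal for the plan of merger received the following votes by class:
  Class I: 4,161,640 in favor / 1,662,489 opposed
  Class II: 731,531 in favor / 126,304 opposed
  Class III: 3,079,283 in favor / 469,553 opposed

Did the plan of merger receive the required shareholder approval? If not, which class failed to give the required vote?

Class I: 3/5 of 6933606 = 4160163.60, rounded up to 4160164; 4,160,164 required, 4,161,640 in favor — approved.
Class II: 3/4 of 975295 = 731471.25, rounded up to 731472; 731,472 required, 731,531 in favor — approved.
Class III: 4/5 of 3847680 = 3078144; 3,078,144 required, 3,079,283 in favor — approved.

Approved — every class gave the required vote.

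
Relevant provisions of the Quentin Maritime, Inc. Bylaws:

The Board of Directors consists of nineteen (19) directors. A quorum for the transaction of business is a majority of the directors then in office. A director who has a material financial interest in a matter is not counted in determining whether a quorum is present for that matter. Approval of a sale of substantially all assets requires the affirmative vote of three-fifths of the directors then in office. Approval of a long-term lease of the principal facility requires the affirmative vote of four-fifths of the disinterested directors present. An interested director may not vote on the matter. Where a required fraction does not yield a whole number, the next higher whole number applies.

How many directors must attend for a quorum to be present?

A majority of 19 is 10.

10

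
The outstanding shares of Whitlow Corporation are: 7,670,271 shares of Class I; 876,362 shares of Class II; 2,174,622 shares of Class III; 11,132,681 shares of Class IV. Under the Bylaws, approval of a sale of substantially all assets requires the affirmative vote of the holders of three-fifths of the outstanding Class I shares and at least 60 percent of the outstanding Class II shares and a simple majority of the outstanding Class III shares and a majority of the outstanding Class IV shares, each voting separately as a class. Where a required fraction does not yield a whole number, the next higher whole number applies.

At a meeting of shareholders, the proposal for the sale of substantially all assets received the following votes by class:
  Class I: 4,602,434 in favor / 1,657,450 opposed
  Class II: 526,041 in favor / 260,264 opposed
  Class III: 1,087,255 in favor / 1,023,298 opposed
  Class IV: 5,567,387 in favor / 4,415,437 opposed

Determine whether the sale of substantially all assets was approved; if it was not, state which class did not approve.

Class I: 3/5 of 7670271 = 4602162.60, rounded up to 4602163; 4,602,163 required, 4,602,434 in favor — approved.
Class II: 3/5 of 876362 = 525817.20, rounded up to 525818; 525,818 required, 526,041 in favor — approved.
Class III: a majority of 2174622 is 1087312; 1,087,312 required, 1,087,255 in favor — not approved.
Class IV: a majority of 11132681 is 5566341; 5,566,341 required, 5,567,387 in favor — approved.

Not approved — the Class III shares did not give the required vote.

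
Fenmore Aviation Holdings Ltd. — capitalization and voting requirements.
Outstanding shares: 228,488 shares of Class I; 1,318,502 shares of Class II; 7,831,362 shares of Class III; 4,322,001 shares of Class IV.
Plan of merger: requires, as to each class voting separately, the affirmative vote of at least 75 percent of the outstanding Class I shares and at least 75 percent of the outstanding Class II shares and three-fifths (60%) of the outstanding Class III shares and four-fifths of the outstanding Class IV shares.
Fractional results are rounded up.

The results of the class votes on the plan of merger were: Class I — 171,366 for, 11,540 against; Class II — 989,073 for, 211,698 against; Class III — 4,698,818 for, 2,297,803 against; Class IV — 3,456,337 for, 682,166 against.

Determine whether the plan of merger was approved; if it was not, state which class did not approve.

Class I: 3/4 of 228488 = 171366; 171,366 required, 171,366 in favor — approved.
Class II: 3/4 of 1318502 = 988876.50, rounded up to 988877; 988,877 required, 989,073 in favor — approved.
Class III: 3/5 of 7831362 = 4698817.20, rounded up to 4698818; 4,698,818 required, 4,698,818 in favor — approved.
Class IV: 4/5 of 4322001 = 3457600.80, rounded up to 3457601; 3,457,601 required, 3,456,337 in favor — not approved.

Not approved — the Class IV shares did not give the required vote.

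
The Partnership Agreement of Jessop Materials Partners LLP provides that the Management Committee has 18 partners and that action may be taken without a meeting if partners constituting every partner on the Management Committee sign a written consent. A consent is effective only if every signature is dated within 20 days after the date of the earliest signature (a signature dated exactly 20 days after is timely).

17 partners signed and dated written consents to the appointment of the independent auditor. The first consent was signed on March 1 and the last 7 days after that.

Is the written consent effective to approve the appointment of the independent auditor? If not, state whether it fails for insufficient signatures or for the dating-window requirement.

Signatures required: every one of 18 — unanimous means all 18, so 18 needed; 17 signed. Insufficient.
Dating window: the latest signature is 7 days after the earliest; the limit is 20 days. Within the window.

Not effective — insufficient signatures.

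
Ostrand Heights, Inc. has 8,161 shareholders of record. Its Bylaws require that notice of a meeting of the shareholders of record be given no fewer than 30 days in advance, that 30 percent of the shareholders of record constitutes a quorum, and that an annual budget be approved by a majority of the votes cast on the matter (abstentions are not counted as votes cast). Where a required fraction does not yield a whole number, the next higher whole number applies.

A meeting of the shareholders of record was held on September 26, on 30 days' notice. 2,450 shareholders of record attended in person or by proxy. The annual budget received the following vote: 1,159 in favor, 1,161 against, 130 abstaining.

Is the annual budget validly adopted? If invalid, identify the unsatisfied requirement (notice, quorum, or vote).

Notice: 30 days given; 30 required. Satisfied.
Quorum: 30% of 8,161 = 2,448.30, rounded up to 2,449; 2,450 present. Satisfied.
Vote: requires a majority of the votes cast (2,450 − 130 abstaining = 2,320); a majority of 2320 is 1161, so 1,161 needed; 1,159 in favor. Not satisfied.

Invalid — vote requirement not satisfied.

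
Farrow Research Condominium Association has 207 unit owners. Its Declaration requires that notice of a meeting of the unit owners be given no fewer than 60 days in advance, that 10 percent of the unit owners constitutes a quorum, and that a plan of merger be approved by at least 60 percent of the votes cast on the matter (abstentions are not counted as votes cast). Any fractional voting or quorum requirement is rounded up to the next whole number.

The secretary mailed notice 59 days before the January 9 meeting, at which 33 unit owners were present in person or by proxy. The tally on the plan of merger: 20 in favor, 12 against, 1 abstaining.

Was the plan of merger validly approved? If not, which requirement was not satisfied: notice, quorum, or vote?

Invalid — notice requirement not satisfied.

Notice: 59 days given; 60 required. Not satisfied.
Quorum: 10% of 207 = 20.70, rounded up to 21; 33 present. Satisfied.
Vote: requires three-fifths of the votes cast (33 − 1 abstaining = 32); 3/5 of 32 = 19.20, rounded up to 20, so 20 needed; 20 in favor. Satisfied.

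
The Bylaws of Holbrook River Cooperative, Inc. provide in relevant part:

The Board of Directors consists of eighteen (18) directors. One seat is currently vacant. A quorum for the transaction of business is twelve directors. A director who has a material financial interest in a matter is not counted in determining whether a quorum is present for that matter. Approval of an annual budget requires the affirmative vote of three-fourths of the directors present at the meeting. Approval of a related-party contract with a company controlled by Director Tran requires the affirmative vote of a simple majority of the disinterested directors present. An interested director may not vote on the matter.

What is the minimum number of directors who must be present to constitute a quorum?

12

The quorum is fixed at 12.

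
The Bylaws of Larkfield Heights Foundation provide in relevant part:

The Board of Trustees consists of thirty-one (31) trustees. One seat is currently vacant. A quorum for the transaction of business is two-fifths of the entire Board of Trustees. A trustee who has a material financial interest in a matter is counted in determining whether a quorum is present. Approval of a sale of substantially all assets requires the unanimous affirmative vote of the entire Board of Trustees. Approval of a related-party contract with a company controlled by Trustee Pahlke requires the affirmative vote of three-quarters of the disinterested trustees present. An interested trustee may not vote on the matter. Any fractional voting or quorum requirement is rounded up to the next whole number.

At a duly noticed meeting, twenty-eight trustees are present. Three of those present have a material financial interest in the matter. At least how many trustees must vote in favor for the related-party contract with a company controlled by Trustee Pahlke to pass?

19

The related-party contract with a company controlled by Trustee Pahlke requires three-fourths of the disinterested trustees present (28 − 3 = 25).
3/4 of 25 = 18.75, rounded up to 19.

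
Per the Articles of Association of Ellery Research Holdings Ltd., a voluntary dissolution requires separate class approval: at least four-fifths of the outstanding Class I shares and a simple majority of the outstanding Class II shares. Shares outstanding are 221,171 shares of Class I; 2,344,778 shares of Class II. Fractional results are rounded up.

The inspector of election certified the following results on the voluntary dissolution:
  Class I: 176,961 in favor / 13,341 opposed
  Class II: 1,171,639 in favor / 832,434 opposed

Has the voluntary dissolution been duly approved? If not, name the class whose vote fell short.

Class I: 4/5 of 221171 = 176936.80, rounded up to 176937; 176,937 required, 176,961 in favor — approved.
Class II: a majority of 2344778 is 1172390; 1,172,390 required, 1,171,639 in favor — not approved.

Not approved — the Class II shares did not give the required vote.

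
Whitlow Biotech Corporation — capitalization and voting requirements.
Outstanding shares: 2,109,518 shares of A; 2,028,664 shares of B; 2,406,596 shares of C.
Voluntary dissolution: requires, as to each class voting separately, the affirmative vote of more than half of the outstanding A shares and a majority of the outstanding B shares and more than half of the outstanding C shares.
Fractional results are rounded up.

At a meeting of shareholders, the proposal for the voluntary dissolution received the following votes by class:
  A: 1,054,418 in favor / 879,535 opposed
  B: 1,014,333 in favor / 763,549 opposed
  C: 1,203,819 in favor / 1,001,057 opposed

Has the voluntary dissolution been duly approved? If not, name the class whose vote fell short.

Not approved — the A shares did not give the required vote.

A: a majority of 2109518 is 1054760; 1,054,760 required, 1,054,418 in favor — not approved.
B: a majority of 2028664 is 1014333; 1,014,333 required, 1,014,333 in favor — approved.
C: a majority of 2406596 is 1203299; 1,203,299 required, 1,203,819 in favor — approved.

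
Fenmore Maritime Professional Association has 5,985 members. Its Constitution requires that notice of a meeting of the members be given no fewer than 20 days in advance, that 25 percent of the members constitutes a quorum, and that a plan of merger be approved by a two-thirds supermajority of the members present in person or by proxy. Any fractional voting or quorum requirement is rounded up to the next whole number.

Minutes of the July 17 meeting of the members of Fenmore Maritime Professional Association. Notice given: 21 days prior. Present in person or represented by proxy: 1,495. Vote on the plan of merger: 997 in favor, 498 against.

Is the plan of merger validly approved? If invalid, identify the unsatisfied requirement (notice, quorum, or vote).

Invalid — quorum requirement not satisfied.

Notice: 21 days given; 20 required. Satisfied.
Quorum: 25% of 5,985 = 1,496.25, rounded up to 1,497; 1,495 present. Not satisfied.
Vote: requires two-thirds of those present (1,495); 2/3 of 1495 = 996.67, rounded up to 997, so 997 needed; 997 in favor. Satisfied.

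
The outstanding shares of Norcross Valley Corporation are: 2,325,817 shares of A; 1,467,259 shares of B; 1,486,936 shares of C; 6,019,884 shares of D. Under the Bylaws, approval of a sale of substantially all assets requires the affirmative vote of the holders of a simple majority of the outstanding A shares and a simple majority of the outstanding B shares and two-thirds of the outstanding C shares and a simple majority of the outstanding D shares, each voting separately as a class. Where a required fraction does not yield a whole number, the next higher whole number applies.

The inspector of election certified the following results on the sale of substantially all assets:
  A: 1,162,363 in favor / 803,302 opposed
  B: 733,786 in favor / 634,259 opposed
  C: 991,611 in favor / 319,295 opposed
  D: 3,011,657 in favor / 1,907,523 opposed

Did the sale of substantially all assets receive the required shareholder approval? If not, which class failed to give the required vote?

A: a majority of 2325817 is 1162909; 1,162,909 required, 1,162,363 in favor — not approved.
B: a majority of 1467259 is 733630; 733,630 required, 733,786 in favor — approved.
C: 2/3 of 1486936 = 991290.67, rounded up to 991291; 991,291 required, 991,611 in favor — approved.
D: a majority of 6019884 is 3009943; 3,009,943 required, 3,011,657 in favor — approved.

Not approved — the A shares did not give the required vote.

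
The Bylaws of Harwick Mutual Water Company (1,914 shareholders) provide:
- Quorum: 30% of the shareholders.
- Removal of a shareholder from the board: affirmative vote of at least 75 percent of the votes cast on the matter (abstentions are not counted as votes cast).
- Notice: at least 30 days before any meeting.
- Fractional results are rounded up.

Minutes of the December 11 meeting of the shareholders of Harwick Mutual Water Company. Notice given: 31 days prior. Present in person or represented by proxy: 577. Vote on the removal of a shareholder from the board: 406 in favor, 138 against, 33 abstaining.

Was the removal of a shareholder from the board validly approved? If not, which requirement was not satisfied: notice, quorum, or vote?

Invalid — vote requirement not satisfied.

Notice: 31 days given; 30 required. Satisfied.
Quorum: 30% of 1,914 = 574.20, rounded up to 575; 577 present. Satisfied.
Vote: requires three-fourths of the votes cast (577 − 33 abstaining = 544); 3/4 of 544 = 408, so 408 needed; 406 in favor. Not satisfied.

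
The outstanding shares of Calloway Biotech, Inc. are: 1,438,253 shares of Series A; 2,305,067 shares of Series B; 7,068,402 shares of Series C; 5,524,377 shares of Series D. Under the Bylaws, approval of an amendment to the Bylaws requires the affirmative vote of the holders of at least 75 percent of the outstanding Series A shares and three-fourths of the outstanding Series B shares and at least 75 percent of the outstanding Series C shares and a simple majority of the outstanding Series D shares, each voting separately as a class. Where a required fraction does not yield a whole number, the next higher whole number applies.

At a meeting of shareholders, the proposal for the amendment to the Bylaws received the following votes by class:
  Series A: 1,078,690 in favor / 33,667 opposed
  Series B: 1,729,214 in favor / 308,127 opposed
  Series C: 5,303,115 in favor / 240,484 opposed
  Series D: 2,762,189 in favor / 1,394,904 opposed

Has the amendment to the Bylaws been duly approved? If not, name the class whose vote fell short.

Series A: 3/4 of 1438253 = 1078689.75, rounded up to 1078690; 1,078,690 required, 1,078,690 in favor — approved.
Series B: 3/4 of 2305067 = 1728800.25, rounded up to 1728801; 1,728,801 required, 1,729,214 in favor — approved.
Series C: 3/4 of 7068402 = 5301301.50, rounded up to 5301302; 5,301,302 required, 5,303,115 in favor — approved.
Series D: a majority of 5524377 is 2762189; 2,762,189 required, 2,762,189 in favor — approved.

Approved — every class gave the required vote.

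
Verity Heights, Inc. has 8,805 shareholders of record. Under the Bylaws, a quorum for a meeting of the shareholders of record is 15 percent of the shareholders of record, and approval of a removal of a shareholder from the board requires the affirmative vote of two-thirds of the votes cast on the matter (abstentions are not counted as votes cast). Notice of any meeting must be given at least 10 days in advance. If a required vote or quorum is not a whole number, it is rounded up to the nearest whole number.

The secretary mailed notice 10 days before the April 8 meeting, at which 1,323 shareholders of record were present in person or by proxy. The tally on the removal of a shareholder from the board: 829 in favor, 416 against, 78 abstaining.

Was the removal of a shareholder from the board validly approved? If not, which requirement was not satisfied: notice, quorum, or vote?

Notice: 10 days given; 10 required. Satisfied.
Quorum: 15% of 8,805 = 1,320.75, rounded up to 1,321; 1,323 present. Satisfied.
Vote: requires two-thirds of the votes cast (1,323 − 78 abstaining = 1,245); 2/3 of 1245 = 830, so 830 needed; 829 in favor. Not satisfied.

Invalid — vote requirement not satisfied.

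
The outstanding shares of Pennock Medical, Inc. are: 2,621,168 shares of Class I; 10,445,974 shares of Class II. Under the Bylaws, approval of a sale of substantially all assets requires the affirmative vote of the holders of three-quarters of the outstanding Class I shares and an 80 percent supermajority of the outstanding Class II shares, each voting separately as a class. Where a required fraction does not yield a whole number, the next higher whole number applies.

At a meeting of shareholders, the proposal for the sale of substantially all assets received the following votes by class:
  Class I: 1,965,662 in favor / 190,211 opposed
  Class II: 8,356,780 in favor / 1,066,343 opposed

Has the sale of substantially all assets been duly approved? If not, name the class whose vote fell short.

Class I: 3/4 of 2621168 = 1965876; 1,965,876 required, 1,965,662 in favor — not approved.
Class II: 4/5 of 10445974 = 8356779.20, rounded up to 8356780; 8,356,780 required, 8,356,780 in favor — approved.

Not approved — the Class I shares did not give the required vote.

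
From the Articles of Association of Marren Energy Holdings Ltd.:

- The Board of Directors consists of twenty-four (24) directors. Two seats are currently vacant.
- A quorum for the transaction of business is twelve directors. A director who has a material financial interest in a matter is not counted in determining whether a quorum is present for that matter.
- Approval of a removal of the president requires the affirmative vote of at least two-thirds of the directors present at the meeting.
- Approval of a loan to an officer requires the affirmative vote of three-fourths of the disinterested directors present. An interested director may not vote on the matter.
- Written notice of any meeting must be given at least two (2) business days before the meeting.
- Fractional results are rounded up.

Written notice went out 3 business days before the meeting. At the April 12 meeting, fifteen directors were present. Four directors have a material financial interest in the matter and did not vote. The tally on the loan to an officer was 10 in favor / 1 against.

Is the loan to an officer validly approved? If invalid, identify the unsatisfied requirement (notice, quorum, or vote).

Invalid — quorum requirement not satisfied.

Notice: 3 business days given; 2 required (3 ≥ 2). Satisfied.
Quorum: 15 present, but the 4 interested directors do not count, leaving 11. Quorum is 12. Not satisfied.
Vote: the loan to an officer requires three-fourths of the disinterested directors present (15 − 4 = 11). 3/4 of 11 = 8.25, rounded up to 9, so 9 affirmative votes are needed; 10 voted in favor. Satisfied. (Moot — without a quorum no business can be validly transacted.)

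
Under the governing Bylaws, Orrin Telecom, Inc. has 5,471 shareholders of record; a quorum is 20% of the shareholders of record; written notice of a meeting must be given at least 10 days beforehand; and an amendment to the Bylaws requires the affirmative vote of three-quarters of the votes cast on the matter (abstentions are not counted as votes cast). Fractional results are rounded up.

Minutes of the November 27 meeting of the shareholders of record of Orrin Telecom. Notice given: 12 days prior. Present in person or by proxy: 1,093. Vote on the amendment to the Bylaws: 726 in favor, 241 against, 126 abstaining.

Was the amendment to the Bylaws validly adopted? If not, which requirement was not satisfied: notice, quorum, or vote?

Invalid — quorum requirement not satisfied.

Notice: 12 days given; 10 required. Satisfied.
Quorum: 20% of 5,471 = 1,094.20, rounded up to 1,095; 1,093 present. Not satisfied.
Vote: requires three-fourths of the votes cast (1,093 − 126 abstaining = 967); 3/4 of 967 = 725.25, rounded up to 726, so 726 needed; 726 in favor. Satisfied.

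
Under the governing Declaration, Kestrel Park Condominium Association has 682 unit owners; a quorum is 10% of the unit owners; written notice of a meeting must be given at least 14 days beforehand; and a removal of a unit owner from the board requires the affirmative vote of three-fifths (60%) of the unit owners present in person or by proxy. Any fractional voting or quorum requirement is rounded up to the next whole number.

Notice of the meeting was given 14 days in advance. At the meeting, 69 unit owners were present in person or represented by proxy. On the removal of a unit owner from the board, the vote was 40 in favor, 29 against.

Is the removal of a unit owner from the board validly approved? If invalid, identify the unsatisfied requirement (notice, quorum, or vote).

Invalid — vote requirement not satisfied.

Notice: 14 days given; 14 required. Satisfied.
Quorum: 10% of 682 = 68.20, rounded up to 69; 69 present. Satisfied.
Vote: requires three-fifths of those present (69); 3/5 of 69 = 41.40, rounded up to 42, so 42 needed; 40 in favor. Not satisfied.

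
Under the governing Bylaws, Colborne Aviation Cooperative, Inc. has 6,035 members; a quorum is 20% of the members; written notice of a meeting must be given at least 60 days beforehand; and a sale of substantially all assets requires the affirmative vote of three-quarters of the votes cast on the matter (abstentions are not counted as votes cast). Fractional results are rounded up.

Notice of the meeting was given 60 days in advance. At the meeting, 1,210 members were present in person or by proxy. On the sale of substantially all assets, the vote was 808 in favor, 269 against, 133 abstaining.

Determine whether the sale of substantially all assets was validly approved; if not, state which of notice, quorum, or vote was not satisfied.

Valid — all requirements satisfied.

Notice: 60 days given; 60 required. Satisfied.
Quorum: 20% of 6,035 = 1,207; 1,210 present. Satisfied.
Vote: requires three-fourths of the votes cast (1,210 − 133 abstaining = 1,077); 3/4 of 1077 = 807.75, rounded up to 808, so 808 needed; 808 in favor. Satisfied.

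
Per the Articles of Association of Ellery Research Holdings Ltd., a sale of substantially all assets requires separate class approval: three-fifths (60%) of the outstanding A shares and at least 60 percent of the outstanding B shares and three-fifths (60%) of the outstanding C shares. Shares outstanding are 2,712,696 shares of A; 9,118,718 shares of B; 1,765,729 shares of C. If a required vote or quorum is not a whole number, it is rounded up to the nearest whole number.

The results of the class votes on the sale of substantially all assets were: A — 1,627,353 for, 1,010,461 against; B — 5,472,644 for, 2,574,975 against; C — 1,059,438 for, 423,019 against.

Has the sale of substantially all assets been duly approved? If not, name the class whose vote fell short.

A: 3/5 of 2712696 = 1627617.60, rounded up to 1627618; 1,627,618 required, 1,627,353 in favor — not approved.
B: 3/5 of 9118718 = 5471230.80, rounded up to 5471231; 5,471,231 required, 5,472,644 in favor — approved.
C: 3/5 of 1765729 = 1059437.40, rounded up to 1059438; 1,059,438 required, 1,059,438 in favor — approved.

Not approved — the A shares did not give the required vote.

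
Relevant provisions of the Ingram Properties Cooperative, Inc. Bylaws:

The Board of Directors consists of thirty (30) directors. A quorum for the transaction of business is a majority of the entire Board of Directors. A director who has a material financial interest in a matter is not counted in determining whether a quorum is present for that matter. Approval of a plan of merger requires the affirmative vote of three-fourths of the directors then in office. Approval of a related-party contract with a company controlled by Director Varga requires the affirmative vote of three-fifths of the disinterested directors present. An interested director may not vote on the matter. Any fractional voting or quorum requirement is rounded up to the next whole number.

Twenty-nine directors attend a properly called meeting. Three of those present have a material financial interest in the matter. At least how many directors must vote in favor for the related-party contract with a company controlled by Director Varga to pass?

16

The related-party contract with a company controlled by Director Varga requires three-fifths of the disinterested directors present (29 − 3 = 26).
3/5 of 26 = 15.60, rounded up to 16.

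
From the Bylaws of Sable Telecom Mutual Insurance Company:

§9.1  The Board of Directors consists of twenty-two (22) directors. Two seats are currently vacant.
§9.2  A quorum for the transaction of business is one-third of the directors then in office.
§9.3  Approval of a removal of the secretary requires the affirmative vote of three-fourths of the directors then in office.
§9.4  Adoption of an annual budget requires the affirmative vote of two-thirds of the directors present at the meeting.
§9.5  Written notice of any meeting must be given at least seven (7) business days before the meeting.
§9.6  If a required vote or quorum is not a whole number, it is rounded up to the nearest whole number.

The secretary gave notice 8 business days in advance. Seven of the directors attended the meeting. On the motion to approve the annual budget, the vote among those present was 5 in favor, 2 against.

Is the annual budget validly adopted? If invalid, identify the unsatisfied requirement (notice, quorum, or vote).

Notice: 8 business days given; 7 required (8 ≥ 7). Satisfied.
Quorum: 7 present; quorum is 7. Satisfied.
Vote: the annual budget requires two-thirds of the directors present (7). 2/3 of 7 = 4.67, rounded up to 5, so 5 affirmative votes are needed; 5 voted in favor. Satisfied.

Valid — all requirements satisfied.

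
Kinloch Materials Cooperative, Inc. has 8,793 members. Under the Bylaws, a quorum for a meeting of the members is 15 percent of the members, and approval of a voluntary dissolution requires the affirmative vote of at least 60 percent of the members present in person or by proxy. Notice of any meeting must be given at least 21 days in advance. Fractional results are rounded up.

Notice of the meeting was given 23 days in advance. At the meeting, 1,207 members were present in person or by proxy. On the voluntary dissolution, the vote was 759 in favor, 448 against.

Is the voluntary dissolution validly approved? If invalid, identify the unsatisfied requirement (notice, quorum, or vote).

Notice: 23 days given; 21 required. Satisfied.
Quorum: 15% of 8,793 = 1,318.95, rounded up to 1,319; 1,207 present. Not satisfied.
Vote: requires three-fifths of those present (1,207); 3/5 of 1207 = 724.20, rounded up to 725, so 725 needed; 759 in favor. Satisfied.

Invalid — quorum requirement not satisfied.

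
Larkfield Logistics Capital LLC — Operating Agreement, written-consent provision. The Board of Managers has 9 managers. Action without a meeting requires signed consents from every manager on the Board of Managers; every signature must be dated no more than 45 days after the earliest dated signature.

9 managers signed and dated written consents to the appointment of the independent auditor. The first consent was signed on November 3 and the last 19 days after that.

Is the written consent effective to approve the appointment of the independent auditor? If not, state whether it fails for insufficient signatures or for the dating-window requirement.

Signatures required: the unanimous vote of 9 — unanimous means all 9, so 9 needed; 9 signed. Sufficient.
Dating window: the latest signature is 19 days after the earliest; the limit is 45 days. Within the window.

Effective — both the signature and dating-window requirements are satisfied.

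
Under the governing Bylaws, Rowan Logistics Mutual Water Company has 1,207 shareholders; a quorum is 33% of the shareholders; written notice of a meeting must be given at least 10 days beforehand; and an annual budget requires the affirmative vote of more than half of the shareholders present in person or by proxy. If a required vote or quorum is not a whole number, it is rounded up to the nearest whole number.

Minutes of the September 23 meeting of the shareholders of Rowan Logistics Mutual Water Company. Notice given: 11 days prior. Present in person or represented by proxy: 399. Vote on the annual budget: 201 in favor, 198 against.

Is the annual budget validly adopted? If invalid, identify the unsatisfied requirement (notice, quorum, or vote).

Notice: 11 days given; 10 required. Satisfied.
Quorum: 33% of 1,207 = 398.31, rounded up to 399; 399 present. Satisfied.
Vote: requires a majority of those present (399); a majority of 399 is 200, so 200 needed; 201 in favor. Satisfied.

Valid — all requirements satisfied.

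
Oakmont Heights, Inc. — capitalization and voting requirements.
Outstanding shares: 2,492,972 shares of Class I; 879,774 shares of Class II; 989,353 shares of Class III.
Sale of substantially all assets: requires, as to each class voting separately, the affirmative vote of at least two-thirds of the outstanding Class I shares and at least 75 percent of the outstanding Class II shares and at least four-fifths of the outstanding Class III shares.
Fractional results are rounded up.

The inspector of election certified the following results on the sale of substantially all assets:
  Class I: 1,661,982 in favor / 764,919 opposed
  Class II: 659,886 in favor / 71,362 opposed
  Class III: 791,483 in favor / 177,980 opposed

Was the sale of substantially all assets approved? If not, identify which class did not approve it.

Approved — every class gave the required vote.

Class I: 2/3 of 2492972 = 1661981.33, rounded up to 1661982; 1,661,982 required, 1,661,982 in favor — approved.
Class II: 3/4 of 879774 = 659830.50, rounded up to 659831; 659,831 required, 659,886 in favor — approved.
Class III: 4/5 of 989353 = 791482.40, rounded up to 791483; 791,483 required, 791,483 in favor — approved.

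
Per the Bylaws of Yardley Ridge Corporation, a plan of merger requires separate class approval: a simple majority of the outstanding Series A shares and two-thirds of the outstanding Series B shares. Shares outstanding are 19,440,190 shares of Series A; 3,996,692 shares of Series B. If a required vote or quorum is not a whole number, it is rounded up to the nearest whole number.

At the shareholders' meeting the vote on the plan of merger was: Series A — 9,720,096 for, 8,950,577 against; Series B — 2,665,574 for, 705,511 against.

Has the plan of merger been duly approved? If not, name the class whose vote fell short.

Approved — every class gave the required vote.

Series A: a majority of 19440190 is 9720096; 9,720,096 required, 9,720,096 in favor — approved.
Series B: 2/3 of 3996692 = 2664461.33, rounded up to 2664462; 2,664,462 required, 2,665,574 in favor — approved.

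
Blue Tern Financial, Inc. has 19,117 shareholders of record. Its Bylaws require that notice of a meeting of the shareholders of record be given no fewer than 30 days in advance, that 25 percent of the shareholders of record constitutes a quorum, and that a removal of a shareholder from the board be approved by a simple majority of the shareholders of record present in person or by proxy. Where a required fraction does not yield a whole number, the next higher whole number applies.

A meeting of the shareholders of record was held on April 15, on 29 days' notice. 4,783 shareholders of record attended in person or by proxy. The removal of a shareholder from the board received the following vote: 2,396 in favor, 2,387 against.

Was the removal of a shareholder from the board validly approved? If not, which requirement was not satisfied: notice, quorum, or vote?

Invalid — notice requirement not satisfied.

Notice: 29 days given; 30 required. Not satisfied.
Quorum: 25% of 19,117 = 4,779.25, rounded up to 4,780; 4,783 present. Satisfied.
Vote: requires a majority of those present (4,783); a majority of 4783 is 2392, so 2,392 needed; 2,396 in favor. Satisfied.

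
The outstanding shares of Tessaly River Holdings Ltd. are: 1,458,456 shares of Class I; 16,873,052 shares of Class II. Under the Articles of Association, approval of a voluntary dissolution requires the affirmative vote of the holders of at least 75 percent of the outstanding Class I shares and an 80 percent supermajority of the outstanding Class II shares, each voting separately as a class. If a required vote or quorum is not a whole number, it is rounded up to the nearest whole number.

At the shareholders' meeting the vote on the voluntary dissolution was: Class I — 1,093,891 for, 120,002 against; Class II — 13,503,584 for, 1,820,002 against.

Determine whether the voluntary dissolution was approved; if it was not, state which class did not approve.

Approved — every class gave the required vote.

Class I: 3/4 of 1458456 = 1093842; 1,093,842 required, 1,093,891 in favor — approved.
Class II: 4/5 of 16873052 = 13498441.60, rounded up to 13498442; 13,498,442 required, 13,503,584 in favor — approved.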